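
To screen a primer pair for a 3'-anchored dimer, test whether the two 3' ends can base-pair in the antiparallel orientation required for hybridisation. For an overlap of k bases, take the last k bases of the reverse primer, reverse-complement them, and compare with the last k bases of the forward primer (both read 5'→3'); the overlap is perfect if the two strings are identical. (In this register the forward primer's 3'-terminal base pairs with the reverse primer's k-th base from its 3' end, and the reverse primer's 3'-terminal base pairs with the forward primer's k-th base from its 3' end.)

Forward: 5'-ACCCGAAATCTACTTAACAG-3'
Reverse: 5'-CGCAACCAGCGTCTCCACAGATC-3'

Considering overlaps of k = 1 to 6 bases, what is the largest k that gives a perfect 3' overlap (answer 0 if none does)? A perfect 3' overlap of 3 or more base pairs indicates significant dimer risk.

Longest perfect overlap: 1 complementary base pair; below the dimer-risk threshold (threshold 3).

Last 6 bases (5'→3') — forward …TAACAG, reverse …CAGATC.
Reverse complement of the reverse primer's last 6 bases: GATCTG; its first k bases are the reverse complement of the reverse primer's last k bases, so a perfect k-base overlap needs the forward primer's last k bases to equal them.
Comparing (forward last k vs required): k=1: G vs G ✓; k=2: AG vs GA ✗; k=3: CAG vs GAT ✗; k=4: ACAG vs GATC ✗; k=5: AACAG vs GATCT ✗; k=6: TAACAG vs GATCTG ✗.
Only k = 1 is perfect, so the longest perfect 3' overlap is 1.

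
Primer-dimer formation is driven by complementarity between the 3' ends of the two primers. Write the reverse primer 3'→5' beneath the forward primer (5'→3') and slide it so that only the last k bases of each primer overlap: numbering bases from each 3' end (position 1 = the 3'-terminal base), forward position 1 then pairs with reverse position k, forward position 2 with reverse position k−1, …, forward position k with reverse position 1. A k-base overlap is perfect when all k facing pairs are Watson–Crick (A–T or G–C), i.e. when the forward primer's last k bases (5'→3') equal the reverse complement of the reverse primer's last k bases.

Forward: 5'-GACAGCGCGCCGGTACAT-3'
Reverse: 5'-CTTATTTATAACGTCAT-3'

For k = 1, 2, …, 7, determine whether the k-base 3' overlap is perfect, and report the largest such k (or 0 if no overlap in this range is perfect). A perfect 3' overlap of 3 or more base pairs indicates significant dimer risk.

Last 7 bases (5'→3') — forward …GGTACAT, reverse …ACGTCAT.
Reverse complement of the reverse primer's last 7 bases: ATGACGT; its first k bases are the reverse complement of the reverse primer's last k bases, so a perfect k-base overlap needs the forward primer's last k bases to equal them.
Comparing (forward last k vs required): k=1: T vs A ✗; k=2: AT vs AT ✓; k=3: CAT vs ATG ✗; k=4: ACAT vs ATGA ✗; k=5: TACAT vs ATGAC ✗; k=6: GTACAT vs ATGACG ✗; k=7: GGTACAT vs ATGACGT ✗.
Only k = 2 is perfect, so the longest perfect 3' overlap is 2.

Longest perfect overlap: 2 complementary base pairs; below the dimer-risk threshold (threshold 3).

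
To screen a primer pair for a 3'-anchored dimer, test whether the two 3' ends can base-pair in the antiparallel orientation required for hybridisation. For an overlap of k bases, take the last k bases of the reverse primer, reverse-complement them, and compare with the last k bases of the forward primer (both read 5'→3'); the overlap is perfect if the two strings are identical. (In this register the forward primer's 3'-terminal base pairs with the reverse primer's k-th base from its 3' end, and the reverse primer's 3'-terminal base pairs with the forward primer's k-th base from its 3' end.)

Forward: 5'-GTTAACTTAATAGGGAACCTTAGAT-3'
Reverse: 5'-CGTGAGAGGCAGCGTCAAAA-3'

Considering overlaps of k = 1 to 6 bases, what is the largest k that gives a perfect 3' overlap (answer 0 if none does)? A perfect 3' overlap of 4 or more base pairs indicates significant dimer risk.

Last 6 bases (5'→3') — forward …TTAGAT, reverse …TCAAAA.
Reverse complement of the reverse primer's last 6 bases: TTTTGA; its first k bases are the reverse complement of the reverse primer's last k bases, so a perfect k-base overlap needs the forward primer's last k bases to equal them.
Comparing (forward last k vs required): k=1: T vs T ✓; k=2: AT vs TT ✗; k=3: GAT vs TTT ✗; k=4: AGAT vs TTTT ✗; k=5: TAGAT vs TTTTG ✗; k=6: TTAGAT vs TTTTGA ✗.
Only k = 1 is perfect, so the longest perfect 3' overlap is 1.

Longest perfect overlap: 1 complementary base pair; below the dimer-risk threshold (threshold 4).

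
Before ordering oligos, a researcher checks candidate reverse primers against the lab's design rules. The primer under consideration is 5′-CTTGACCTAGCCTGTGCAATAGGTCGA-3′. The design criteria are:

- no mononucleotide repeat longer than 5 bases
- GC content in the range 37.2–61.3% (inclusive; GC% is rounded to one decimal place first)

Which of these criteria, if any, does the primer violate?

Meets all criteria.

Base counts: A=6, T=7, G=7, C=7 (length 27).
homopolymer run: longest run = 2 ✓
GC content: GC 14/27 = 51.9% ✓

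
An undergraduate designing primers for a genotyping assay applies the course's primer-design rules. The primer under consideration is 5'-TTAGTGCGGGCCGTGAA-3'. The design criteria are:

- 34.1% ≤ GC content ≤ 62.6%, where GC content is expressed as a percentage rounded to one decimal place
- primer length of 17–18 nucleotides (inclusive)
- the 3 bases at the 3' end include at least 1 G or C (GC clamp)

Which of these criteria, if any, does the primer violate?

Base counts: A=3, T=4, G=7, C=3 (length 17).
GC content: GC 10/17 = 58.8% ✓
length: length 17 ✓
GC clamp: 3' end GAA has 1 G/C ✓

Meets all criteria.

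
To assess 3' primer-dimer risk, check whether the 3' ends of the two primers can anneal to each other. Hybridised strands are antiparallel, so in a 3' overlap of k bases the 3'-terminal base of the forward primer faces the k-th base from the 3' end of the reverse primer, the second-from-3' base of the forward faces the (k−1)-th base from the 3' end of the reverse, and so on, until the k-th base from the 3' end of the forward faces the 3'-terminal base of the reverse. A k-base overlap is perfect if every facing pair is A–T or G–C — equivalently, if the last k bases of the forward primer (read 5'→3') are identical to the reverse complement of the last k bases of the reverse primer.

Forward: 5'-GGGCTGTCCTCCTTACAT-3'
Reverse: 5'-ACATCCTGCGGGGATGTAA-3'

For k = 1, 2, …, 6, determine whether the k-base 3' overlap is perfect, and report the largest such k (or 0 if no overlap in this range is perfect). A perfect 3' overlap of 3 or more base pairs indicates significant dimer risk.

Longest perfect overlap: 6 complementary base pairs; significant dimer risk (threshold 3).

Last 6 bases (5'→3') — forward …TTACAT, reverse …ATGTAA.
Reverse complement of the reverse primer's last 6 bases: TTACAT; its first k bases are the reverse complement of the reverse primer's last k bases, so a perfect k-base overlap needs the forward primer's last k bases to equal them.
Comparing (forward last k vs required): k=1: T vs T ✓; k=2: AT vs TT ✗; k=3: CAT vs TTA ✗; k=4: ACAT vs TTAC ✗; k=5: TACAT vs TTACA ✗; k=6: TTACAT vs TTACAT ✓.
Perfect overlaps at k = 1, 6; the largest is 6.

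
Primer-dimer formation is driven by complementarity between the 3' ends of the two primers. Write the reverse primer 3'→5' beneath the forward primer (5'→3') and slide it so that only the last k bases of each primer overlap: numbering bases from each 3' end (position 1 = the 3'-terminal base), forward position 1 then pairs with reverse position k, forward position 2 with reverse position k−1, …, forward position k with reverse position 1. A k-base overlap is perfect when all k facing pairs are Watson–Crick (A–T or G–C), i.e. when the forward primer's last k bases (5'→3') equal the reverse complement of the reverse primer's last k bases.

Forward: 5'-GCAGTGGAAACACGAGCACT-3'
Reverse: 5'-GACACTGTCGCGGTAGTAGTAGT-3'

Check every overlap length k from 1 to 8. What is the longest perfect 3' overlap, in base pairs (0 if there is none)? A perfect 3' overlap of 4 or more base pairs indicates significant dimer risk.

Longest perfect overlap: 3 complementary base pairs; below the dimer-risk threshold (threshold 4).

Last 8 bases (5'→3') — forward …CGAGCACT, reverse …GTAGTAGT.
Reverse complement of the reverse primer's last 8 bases: ACTACTAC; its first k bases are the reverse complement of the reverse primer's last k bases, so a perfect k-base overlap needs the forward primer's last k bases to equal them.
Comparing (forward last k vs required): k=1: T vs A ✗; k=2: CT vs AC ✗; k=3: ACT vs ACT ✓; k=4: CACT vs ACTA ✗; k=5: GCACT vs ACTAC ✗; k=6: AGCACT vs ACTACT ✗; k=7: GAGCACT vs ACTACTA ✗; k=8: CGAGCACT vs ACTACTAC ✗.
Only k = 3 is perfect, so the longest perfect 3' overlap is 3.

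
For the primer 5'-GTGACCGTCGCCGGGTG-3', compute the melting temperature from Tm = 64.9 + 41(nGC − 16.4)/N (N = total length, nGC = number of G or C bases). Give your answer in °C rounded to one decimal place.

Base counts: A=1, T=3, G=8, C=5; G+C = 13, N = 17.
Tm = 64.9 + 41·(13 − 16.4)/17 = 64.9 + -139.40/17 = 56.7°C.

56.7°C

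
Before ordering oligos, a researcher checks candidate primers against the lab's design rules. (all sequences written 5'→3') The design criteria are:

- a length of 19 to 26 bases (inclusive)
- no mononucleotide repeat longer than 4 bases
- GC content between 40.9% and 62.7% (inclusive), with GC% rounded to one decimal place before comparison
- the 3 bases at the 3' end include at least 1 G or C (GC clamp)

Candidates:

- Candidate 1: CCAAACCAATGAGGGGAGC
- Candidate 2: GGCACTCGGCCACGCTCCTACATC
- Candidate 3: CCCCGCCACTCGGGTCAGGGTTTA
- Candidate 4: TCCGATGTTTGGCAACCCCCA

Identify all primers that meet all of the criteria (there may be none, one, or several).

Candidate 1 (19 nt, A=7 T=1 G=6 C=5): length 19 ✓; longest run = 4 ✓; GC 11/19 = 57.9% ✓; 3' end AGC has 2 G/C ✓ — passes.
Candidate 2 (24 nt, A=4 T=4 G=5 C=11): length 24 ✓; longest run = 2 ✓; GC 16/24 = 66.7%, outside 40.9–62.7% ✗; 3' end ATC has 1 G/C ✓ — fails.
Candidate 3 (24 nt, A=3 T=5 G=7 C=9): length 24 ✓; longest run = 4 ✓; GC 16/24 = 66.7%, outside 40.9–62.7% ✗; 3' end TTA has 0 G/C, need ≥1 ✗ — fails.
Candidate 4 (21 nt, A=4 T=5 G=4 C=8): length 21 ✓; longest run = 5, exceeds 4 ✗; GC 12/21 = 57.1% ✓; 3' end CCA has 2 G/C ✓ — fails.

Candidate 1 only.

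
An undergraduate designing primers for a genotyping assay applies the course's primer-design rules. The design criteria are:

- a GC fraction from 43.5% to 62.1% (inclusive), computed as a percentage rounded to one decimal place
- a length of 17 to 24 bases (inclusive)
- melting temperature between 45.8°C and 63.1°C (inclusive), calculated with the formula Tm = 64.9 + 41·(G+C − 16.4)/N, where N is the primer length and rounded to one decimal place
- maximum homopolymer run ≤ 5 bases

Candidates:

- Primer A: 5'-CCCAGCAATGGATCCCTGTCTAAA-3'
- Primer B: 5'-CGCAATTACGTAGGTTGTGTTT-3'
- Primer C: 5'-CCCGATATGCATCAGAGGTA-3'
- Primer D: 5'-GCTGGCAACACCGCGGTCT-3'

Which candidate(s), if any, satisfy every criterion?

Primer A and Primer C.

Primer A (24 nt, A=7 T=5 G=4 C=8): GC 12/24 = 50.0% ✓; length 24 ✓; Tm = 64.9 + 41·(12 − 16.4)/24 = 57.4°C ✓; longest run = 3 ✓ — passes.
Primer B (22 nt, A=4 T=9 G=6 C=3): GC 9/22 = 40.9%, outside 43.5–62.1% ✗; length 22 ✓; Tm = 64.9 + 41·(9 − 16.4)/22 = 51.1°C ✓; longest run = 3 ✓ — fails.
Primer C (20 nt, A=6 T=4 G=5 C=5): GC 10/20 = 50.0% ✓; length 20 ✓; Tm = 64.9 + 41·(10 − 16.4)/20 = 51.8°C ✓; longest run = 3 ✓ — passes.
Primer D (19 nt, A=3 T=3 G=6 C=7): GC 13/19 = 68.4%, outside 43.5–62.1% ✗; length 19 ✓; Tm = 64.9 + 41·(13 − 16.4)/19 = 57.6°C ✓; longest run = 2 ✓ — fails.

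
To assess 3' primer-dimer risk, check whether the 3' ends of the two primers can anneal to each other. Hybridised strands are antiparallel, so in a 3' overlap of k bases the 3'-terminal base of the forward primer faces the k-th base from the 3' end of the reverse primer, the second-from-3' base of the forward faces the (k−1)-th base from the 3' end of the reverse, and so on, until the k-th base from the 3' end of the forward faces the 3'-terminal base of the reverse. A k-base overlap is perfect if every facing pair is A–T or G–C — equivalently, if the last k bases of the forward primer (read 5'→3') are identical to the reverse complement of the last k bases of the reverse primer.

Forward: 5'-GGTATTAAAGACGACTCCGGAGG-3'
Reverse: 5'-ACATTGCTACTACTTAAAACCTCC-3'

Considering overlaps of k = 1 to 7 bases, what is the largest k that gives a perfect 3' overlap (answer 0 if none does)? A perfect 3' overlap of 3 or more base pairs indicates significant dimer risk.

Last 7 bases (5'→3') — forward …CCGGAGG, reverse …AACCTCC.
Reverse complement of the reverse primer's last 7 bases: GGAGGTT; its first k bases are the reverse complement of the reverse primer's last k bases, so a perfect k-base overlap needs the forward primer's last k bases to equal them.
Comparing (forward last k vs required): k=1: G vs G ✓; k=2: GG vs GG ✓; k=3: AGG vs GGA ✗; k=4: GAGG vs GGAG ✗; k=5: GGAGG vs GGAGG ✓; k=6: CGGAGG vs GGAGGT ✗; k=7: CCGGAGG vs GGAGGTT ✗.
Perfect overlaps at k = 1, 2, 5; the largest is 5.

Longest perfect overlap: 5 complementary base pairs; significant dimer risk (threshold 3).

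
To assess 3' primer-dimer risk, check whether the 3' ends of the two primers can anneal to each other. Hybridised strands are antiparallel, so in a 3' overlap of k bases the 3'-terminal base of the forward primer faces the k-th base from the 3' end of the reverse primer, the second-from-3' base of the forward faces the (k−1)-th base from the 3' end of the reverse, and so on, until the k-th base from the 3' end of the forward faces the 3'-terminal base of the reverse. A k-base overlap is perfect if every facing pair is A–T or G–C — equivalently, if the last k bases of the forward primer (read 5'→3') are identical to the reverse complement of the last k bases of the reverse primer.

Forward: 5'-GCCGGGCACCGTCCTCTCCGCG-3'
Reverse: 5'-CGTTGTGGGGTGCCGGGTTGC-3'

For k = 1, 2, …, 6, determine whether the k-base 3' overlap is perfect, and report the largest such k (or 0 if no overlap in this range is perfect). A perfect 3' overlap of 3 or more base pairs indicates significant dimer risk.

Last 6 bases (5'→3') — forward …TCCGCG, reverse …GGTTGC.
Reverse complement of the reverse primer's last 6 bases: GCAACC; its first k bases are the reverse complement of the reverse primer's last k bases, so a perfect k-base overlap needs the forward primer's last k bases to equal them.
Comparing (forward last k vs required): k=1: G vs G ✓; k=2: CG vs GC ✗; k=3: GCG vs GCA ✗; k=4: CGCG vs GCAA ✗; k=5: CCGCG vs GCAAC ✗; k=6: TCCGCG vs GCAACC ✗.
Only k = 1 is perfect, so the longest perfect 3' overlap is 1.

Longest perfect overlap: 1 complementary base pair; below the dimer-risk threshold (threshold 3).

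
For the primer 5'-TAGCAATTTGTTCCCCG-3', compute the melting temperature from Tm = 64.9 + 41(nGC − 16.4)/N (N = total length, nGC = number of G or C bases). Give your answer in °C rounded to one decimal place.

44.6°C

Base counts: A=3, T=6, G=3, C=5; G+C = 8, N = 17.
Tm = 64.9 + 41·(8 − 16.4)/17 = 64.9 + -344.40/17 = 44.6°C.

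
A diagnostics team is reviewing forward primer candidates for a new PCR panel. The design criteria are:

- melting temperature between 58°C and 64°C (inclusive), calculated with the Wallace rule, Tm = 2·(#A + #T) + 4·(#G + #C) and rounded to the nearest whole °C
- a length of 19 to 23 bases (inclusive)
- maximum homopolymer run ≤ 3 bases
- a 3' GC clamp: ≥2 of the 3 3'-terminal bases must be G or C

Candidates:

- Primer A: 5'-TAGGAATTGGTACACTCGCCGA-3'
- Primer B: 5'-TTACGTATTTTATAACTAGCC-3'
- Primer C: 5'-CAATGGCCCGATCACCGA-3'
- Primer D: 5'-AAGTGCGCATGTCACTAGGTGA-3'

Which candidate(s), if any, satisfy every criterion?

Primer A (22 nt, A=6 T=5 G=6 C=5): Tm = 2·11 + 4·11 = 66°C, outside 58–64°C ✗; length 22 ✓; longest run = 2 ✓; 3' end CGA has 2 G/C ✓ — fails.
Primer B (21 nt, A=6 T=9 G=2 C=4): Tm = 2·15 + 4·6 = 54°C, outside 58–64°C ✗; length 21 ✓; longest run = 4, exceeds 3 ✗; 3' end GCC has 3 G/C ✓ — fails.
Primer C (18 nt, A=5 T=2 G=4 C=7): Tm = 2·7 + 4·11 = 58°C ✓; length 18, outside 19–23 ✗; longest run = 3 ✓; 3' end CGA has 2 G/C ✓ — fails.
Primer D (22 nt, A=6 T=5 G=7 C=4): Tm = 2·11 + 4·11 = 66°C, outside 58–64°C ✗; length 22 ✓; longest run = 2 ✓; 3' end TGA has 1 G/C, need ≥2 ✗ — fails.

None of the candidates satisfy all criteria.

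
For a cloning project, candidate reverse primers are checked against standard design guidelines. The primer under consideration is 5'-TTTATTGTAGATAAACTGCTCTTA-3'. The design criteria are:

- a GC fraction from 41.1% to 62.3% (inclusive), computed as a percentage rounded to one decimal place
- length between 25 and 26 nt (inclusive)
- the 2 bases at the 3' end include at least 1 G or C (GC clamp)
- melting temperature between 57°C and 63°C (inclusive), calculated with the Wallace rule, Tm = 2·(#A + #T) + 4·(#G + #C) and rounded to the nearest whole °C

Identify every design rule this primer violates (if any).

Base counts: A=7, T=11, G=3, C=3 (length 24).
GC content: GC 6/24 = 25.0%, outside 41.1–62.3% ✗
length: length 24, outside 25–26 ✗
GC clamp: 3' end TA has 0 G/C, need ≥1 ✗
Tm: Tm = 2·18 + 4·6 = 60°C ✓

Fails: GC content, length, GC clamp.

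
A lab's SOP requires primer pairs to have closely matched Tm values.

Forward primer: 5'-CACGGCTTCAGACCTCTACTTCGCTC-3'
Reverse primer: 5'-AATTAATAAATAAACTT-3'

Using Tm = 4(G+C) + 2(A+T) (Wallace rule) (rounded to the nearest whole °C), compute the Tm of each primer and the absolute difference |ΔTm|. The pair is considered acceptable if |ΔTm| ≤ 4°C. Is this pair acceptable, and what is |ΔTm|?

|ΔTm| = 46°C; the pair is not acceptable.

Forward: A=4 T=7 G=4 C=11 → Tm = 2·11 + 4·15 = 82°C.
Reverse: A=10 T=6 G=0 C=1 → Tm = 2·16 + 4·1 = 36°C.
|ΔTm| = |82 − 36| = 46°C, > 4°C.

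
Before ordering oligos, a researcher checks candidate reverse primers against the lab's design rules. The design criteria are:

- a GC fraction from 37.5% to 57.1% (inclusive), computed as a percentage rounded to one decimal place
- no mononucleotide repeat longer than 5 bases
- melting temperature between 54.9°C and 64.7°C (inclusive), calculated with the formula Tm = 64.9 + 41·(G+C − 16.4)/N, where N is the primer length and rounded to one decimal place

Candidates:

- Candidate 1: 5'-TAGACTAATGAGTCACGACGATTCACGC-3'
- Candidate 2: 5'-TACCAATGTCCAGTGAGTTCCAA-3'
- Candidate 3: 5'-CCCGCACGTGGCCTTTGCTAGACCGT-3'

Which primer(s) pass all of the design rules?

Candidate 1 only.

Candidate 1 (28 nt, A=9 T=6 G=6 C=7): GC 13/28 = 46.4% ✓; longest run = 2 ✓; Tm = 64.9 + 41·(13 − 16.4)/28 = 59.9°C ✓ — passes.
Candidate 2 (23 nt, A=7 T=6 G=4 C=6): GC 10/23 = 43.5% ✓; longest run = 2 ✓; Tm = 64.9 + 41·(10 − 16.4)/23 = 53.5°C, outside 54.9–64.7°C ✗ — fails.
Candidate 3 (26 nt, A=3 T=6 G=7 C=10): GC 17/26 = 65.4%, outside 37.5–57.1% ✗; longest run = 3 ✓; Tm = 64.9 + 41·(17 − 16.4)/26 = 65.8°C, outside 54.9–64.7°C ✗ — fails.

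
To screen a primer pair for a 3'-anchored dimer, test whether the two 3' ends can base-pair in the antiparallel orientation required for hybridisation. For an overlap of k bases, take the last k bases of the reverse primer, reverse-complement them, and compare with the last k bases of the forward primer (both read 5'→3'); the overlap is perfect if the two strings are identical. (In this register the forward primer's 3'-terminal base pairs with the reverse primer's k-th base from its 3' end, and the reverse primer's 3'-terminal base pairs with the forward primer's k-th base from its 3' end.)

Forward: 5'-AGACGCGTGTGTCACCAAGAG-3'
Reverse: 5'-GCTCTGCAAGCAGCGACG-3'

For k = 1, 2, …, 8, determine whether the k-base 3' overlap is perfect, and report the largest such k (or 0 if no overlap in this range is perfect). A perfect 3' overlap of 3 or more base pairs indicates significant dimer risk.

Last 8 bases (5'→3') — forward …ACCAAGAG, reverse …CAGCGACG.
Reverse complement of the reverse primer's last 8 bases: CGTCGCTG; its first k bases are the reverse complement of the reverse primer's last k bases, so a perfect k-base overlap needs the forward primer's last k bases to equal them.
Comparing (forward last k vs required): k=1: G vs C ✗; k=2: AG vs CG ✗; k=3: GAG vs CGT ✗; k=4: AGAG vs CGTC ✗; k=5: AAGAG vs CGTCG ✗; k=6: CAAGAG vs CGTCGC ✗; k=7: CCAAGAG vs CGTCGCT ✗; k=8: ACCAAGAG vs CGTCGCTG ✗.
No overlap length from 1 to 8 is perfect, so the longest perfect 3' overlap is 0.

Longest perfect overlap: 0 complementary base pairs; below the dimer-risk threshold (threshold 3).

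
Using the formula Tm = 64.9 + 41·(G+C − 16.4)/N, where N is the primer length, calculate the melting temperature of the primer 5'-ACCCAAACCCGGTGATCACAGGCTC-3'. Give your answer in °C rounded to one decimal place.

Base counts: A=7, T=3, G=5, C=10; G+C = 15, N = 25.
Tm = 64.9 + 41·(15 − 16.4)/25 = 64.9 + -57.40/25 = 62.6°C.

62.6°C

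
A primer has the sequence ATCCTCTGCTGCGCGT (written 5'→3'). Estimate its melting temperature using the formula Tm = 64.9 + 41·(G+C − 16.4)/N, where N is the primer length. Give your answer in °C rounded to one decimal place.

48.5°C

Base counts: A=1, T=5, G=4, C=6; G+C = 10, N = 16.
Tm = 64.9 + 41·(10 − 16.4)/16 = 64.9 + -262.40/16 = 48.5°C.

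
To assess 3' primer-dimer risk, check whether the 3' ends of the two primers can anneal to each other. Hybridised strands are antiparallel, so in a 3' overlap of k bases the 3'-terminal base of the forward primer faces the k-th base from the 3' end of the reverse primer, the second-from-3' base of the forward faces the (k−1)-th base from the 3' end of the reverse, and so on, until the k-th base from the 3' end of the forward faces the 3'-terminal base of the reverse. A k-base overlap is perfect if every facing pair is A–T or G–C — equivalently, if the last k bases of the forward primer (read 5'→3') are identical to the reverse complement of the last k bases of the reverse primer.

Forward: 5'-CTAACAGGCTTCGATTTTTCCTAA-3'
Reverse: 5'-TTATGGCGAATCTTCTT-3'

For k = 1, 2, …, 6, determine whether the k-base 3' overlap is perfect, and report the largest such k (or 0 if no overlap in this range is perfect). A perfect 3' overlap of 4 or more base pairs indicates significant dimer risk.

Longest perfect overlap: 2 complementary base pairs; below the dimer-risk threshold (threshold 4).

Last 6 bases (5'→3') — forward …TCCTAA, reverse …CTTCTT.
Reverse complement of the reverse primer's last 6 bases: AAGAAG; its first k bases are the reverse complement of the reverse primer's last k bases, so a perfect k-base overlap needs the forward primer's last k bases to equal them.
Comparing (forward last k vs required): k=1: A vs A ✓; k=2: AA vs AA ✓; k=3: TAA vs AAG ✗; k=4: CTAA vs AAGA ✗; k=5: CCTAA vs AAGAA ✗; k=6: TCCTAA vs AAGAAG ✗.
Perfect overlaps at k = 1, 2; the largest is 2.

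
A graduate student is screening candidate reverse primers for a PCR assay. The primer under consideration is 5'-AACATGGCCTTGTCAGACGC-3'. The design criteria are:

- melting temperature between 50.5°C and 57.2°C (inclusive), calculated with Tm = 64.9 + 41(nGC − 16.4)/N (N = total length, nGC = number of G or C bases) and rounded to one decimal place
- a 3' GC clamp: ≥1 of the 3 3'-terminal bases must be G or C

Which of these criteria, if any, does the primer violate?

Meets all criteria.

Base counts: A=5, T=4, G=5, C=6 (length 20).
Tm: Tm = 64.9 + 41·(11 − 16.4)/20 = 53.8°C ✓
GC clamp: 3' end CGC has 3 G/C ✓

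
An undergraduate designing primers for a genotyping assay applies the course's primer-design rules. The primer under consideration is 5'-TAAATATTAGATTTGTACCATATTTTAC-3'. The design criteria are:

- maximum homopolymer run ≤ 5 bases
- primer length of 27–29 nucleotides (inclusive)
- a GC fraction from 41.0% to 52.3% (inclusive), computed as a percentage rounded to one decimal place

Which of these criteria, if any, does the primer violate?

Base counts: A=10, T=13, G=2, C=3 (length 28).
homopolymer run: longest run = 4 ✓
length: length 28 ✓
GC content: GC 5/28 = 17.9%, outside 41.0–52.3% ✗

Fails: GC content.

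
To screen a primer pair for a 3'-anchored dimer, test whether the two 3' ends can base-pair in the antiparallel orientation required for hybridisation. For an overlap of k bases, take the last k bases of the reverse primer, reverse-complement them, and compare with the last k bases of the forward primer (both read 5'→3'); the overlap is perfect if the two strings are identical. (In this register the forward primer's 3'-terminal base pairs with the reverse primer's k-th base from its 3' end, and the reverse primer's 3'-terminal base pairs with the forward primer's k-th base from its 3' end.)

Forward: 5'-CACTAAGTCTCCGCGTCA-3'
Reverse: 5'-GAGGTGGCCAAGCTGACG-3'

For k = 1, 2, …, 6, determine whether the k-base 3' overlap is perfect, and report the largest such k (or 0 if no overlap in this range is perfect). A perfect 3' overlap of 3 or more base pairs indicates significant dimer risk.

Longest perfect overlap: 5 complementary base pairs; significant dimer risk (threshold 3).

Last 6 bases (5'→3') — forward …GCGTCA, reverse …CTGACG.
Reverse complement of the reverse primer's last 6 bases: CGTCAG; its first k bases are the reverse complement of the reverse primer's last k bases, so a perfect k-base overlap needs the forward primer's last k bases to equal them.
Comparing (forward last k vs required): k=1: A vs C ✗; k=2: CA vs CG ✗; k=3: TCA vs CGT ✗; k=4: GTCA vs CGTC ✗; k=5: CGTCA vs CGTCA ✓; k=6: GCGTCA vs CGTCAG ✗.
Only k = 5 is perfect, so the longest perfect 3' overlap is 5.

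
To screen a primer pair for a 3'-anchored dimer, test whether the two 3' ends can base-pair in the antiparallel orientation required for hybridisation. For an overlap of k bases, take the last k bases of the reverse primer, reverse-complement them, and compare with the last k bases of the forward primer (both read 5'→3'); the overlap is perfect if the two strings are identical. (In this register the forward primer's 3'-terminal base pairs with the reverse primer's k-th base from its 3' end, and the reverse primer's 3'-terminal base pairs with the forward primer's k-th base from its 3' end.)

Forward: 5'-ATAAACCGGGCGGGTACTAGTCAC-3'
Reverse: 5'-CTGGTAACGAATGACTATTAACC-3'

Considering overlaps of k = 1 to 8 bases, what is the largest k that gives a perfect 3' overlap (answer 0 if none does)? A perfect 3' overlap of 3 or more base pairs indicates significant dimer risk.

Last 8 bases (5'→3') — forward …CTAGTCAC, reverse …TATTAACC.
Reverse complement of the reverse primer's last 8 bases: GGTTAATA; its first k bases are the reverse complement of the reverse primer's last k bases, so a perfect k-base overlap needs the forward primer's last k bases to equal them.
Comparing (forward last k vs required): k=1: C vs G ✗; k=2: AC vs GG ✗; k=3: CAC vs GGT ✗; k=4: TCAC vs GGTT ✗; k=5: GTCAC vs GGTTA ✗; k=6: AGTCAC vs GGTTAA ✗; k=7: TAGTCAC vs GGTTAAT ✗; k=8: CTAGTCAC vs GGTTAATA ✗.
No overlap length from 1 to 8 is perfect, so the longest perfect 3' overlap is 0.

Longest perfect overlap: 0 complementary base pairs; below the dimer-risk threshold (threshold 3).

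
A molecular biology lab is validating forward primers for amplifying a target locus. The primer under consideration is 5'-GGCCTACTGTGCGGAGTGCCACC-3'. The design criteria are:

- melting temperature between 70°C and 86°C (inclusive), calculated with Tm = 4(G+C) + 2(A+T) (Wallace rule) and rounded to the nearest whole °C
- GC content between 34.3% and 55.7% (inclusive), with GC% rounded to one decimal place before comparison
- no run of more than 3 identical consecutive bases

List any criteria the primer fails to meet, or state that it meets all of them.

Fails: GC content.

Base counts: A=3, T=4, G=8, C=8 (length 23).
Tm: Tm = 2·7 + 4·16 = 78°C ✓
GC content: GC 16/23 = 69.6%, outside 34.3–55.7% ✗
homopolymer run: longest run = 2 ✓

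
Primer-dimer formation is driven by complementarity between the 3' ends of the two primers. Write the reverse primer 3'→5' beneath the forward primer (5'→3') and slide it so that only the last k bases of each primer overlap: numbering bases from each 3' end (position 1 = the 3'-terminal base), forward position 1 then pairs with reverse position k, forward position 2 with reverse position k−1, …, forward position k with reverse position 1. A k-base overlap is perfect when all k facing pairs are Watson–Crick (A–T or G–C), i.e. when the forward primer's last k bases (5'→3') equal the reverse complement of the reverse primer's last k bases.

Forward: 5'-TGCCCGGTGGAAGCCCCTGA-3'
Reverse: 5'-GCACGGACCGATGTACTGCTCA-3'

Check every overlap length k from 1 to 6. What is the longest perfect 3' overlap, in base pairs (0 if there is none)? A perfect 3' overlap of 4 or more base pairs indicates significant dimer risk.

Longest perfect overlap: 3 complementary base pairs; below the dimer-risk threshold (threshold 4).

Last 6 bases (5'→3') — forward …CCCTGA, reverse …TGCTCA.
Reverse complement of the reverse primer's last 6 bases: TGAGCA; its first k bases are the reverse complement of the reverse primer's last k bases, so a perfect k-base overlap needs the forward primer's last k bases to equal them.
Comparing (forward last k vs required): k=1: A vs T ✗; k=2: GA vs TG ✗; k=3: TGA vs TGA ✓; k=4: CTGA vs TGAG ✗; k=5: CCTGA vs TGAGC ✗; k=6: CCCTGA vs TGAGCA ✗.
Only k = 3 is perfect, so the longest perfect 3' overlap is 3.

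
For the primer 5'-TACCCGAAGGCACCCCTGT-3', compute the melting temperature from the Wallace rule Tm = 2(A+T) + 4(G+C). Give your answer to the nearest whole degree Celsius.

62°C

Base counts: A=4, T=3, G=4, C=8 (length 19).
Tm = 2·(4+3) + 4·(4+8) = 2·7 + 4·12 = 14 + 48 = 62°C.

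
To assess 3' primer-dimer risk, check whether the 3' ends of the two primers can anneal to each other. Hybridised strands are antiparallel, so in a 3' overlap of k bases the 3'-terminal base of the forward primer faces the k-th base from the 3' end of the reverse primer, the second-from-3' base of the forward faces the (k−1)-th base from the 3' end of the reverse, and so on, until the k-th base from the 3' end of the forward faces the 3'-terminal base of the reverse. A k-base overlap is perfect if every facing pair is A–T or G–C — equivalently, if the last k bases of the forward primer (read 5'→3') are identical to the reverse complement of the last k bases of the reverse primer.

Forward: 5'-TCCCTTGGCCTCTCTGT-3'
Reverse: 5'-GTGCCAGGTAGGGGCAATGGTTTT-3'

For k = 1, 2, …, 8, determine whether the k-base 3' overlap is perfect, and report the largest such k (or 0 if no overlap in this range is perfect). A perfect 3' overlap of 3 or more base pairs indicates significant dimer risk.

Longest perfect overlap: 0 complementary base pairs; below the dimer-risk threshold (threshold 3).

Last 8 bases (5'→3') — forward …CTCTCTGT, reverse …ATGGTTTT.
Reverse complement of the reverse primer's last 8 bases: AAAACCAT; its first k bases are the reverse complement of the reverse primer's last k bases, so a perfect k-base overlap needs the forward primer's last k bases to equal them.
Comparing (forward last k vs required): k=1: T vs A ✗; k=2: GT vs AA ✗; k=3: TGT vs AAA ✗; k=4: CTGT vs AAAA ✗; k=5: TCTGT vs AAAAC ✗; k=6: CTCTGT vs AAAACC ✗; k=7: TCTCTGT vs AAAACCA ✗; k=8: CTCTCTGT vs AAAACCAT ✗.
No overlap length from 1 to 8 is perfect, so the longest perfect 3' overlap is 0.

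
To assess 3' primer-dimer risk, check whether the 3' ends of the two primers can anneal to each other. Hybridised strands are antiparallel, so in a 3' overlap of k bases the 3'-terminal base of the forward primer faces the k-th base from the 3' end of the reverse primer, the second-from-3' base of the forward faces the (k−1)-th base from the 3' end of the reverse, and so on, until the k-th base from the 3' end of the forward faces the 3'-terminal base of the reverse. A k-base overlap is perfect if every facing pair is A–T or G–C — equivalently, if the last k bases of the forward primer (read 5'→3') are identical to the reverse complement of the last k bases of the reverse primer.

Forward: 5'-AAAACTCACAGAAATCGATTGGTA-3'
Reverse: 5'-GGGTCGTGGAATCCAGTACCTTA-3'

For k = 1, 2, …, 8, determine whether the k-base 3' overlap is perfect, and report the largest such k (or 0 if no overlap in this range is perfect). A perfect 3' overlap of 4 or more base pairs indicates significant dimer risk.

Last 8 bases (5'→3') — forward …GATTGGTA, reverse …GTACCTTA.
Reverse complement of the reverse primer's last 8 bases: TAAGGTAC; its first k bases are the reverse complement of the reverse primer's last k bases, so a perfect k-base overlap needs the forward primer's last k bases to equal them.
Comparing (forward last k vs required): k=1: A vs T ✗; k=2: TA vs TA ✓; k=3: GTA vs TAA ✗; k=4: GGTA vs TAAG ✗; k=5: TGGTA vs TAAGG ✗; k=6: TTGGTA vs TAAGGT ✗; k=7: ATTGGTA vs TAAGGTA ✗; k=8: GATTGGTA vs TAAGGTAC ✗.
Only k = 2 is perfect, so the longest perfect 3' overlap is 2.

Longest perfect overlap: 2 complementary base pairs; below the dimer-risk threshold (threshold 4).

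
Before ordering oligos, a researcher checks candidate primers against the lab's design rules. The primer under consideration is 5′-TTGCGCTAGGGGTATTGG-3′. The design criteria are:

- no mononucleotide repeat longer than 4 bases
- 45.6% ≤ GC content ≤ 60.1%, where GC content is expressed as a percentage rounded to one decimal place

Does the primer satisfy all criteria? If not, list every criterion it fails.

Base counts: A=2, T=6, G=8, C=2 (length 18).
homopolymer run: longest run = 4 ✓
GC content: GC 10/18 = 55.6% ✓

Meets all criteria.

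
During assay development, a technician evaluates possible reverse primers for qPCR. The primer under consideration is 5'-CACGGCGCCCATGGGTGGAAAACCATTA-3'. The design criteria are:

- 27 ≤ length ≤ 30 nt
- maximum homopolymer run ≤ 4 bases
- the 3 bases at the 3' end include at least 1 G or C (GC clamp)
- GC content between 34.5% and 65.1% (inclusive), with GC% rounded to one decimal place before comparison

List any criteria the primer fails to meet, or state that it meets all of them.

Base counts: A=8, T=4, G=8, C=8 (length 28).
length: length 28 ✓
homopolymer run: longest run = 4 ✓
GC clamp: 3' end TTA has 0 G/C, need ≥1 ✗
GC content: GC 16/28 = 57.1% ✓

Fails: GC clamp.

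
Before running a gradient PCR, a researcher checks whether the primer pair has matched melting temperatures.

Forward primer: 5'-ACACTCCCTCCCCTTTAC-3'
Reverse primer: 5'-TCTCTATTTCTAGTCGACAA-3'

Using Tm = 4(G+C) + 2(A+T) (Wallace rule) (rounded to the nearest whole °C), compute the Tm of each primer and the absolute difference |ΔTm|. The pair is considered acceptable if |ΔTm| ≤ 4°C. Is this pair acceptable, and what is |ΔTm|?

Forward: A=3 T=5 G=0 C=10 → Tm = 2·8 + 4·10 = 56°C.
Reverse: A=5 T=8 G=2 C=5 → Tm = 2·13 + 4·7 = 54°C.
|ΔTm| = |56 − 54| = 2°C, ≤ 4°C.

|ΔTm| = 2°C; the pair is acceptable.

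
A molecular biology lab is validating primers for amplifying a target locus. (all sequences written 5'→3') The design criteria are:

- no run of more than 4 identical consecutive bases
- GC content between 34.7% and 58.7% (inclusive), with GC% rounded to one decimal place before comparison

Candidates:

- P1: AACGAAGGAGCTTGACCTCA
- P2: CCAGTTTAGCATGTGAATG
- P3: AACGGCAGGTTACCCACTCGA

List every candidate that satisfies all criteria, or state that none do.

P1, P2 and P3.

P1 (20 nt, A=7 T=3 G=5 C=5): longest run = 2 ✓; GC 10/20 = 50.0% ✓ — passes.
P2 (19 nt, A=5 T=6 G=5 C=3): longest run = 3 ✓; GC 8/19 = 42.1% ✓ — passes.
P3 (21 nt, A=6 T=3 G=5 C=7): longest run = 3 ✓; GC 12/21 = 57.1% ✓ — passes.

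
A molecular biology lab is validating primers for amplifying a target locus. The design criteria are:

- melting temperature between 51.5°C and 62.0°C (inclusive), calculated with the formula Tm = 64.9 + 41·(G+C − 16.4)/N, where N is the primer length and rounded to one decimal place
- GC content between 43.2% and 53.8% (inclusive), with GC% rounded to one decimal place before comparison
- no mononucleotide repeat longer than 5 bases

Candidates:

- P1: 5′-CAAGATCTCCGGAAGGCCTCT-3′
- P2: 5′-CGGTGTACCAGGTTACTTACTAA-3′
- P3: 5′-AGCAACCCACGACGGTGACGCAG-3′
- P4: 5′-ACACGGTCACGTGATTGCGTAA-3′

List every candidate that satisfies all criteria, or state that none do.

P2 and P4.

P1 (21 nt, A=5 T=4 G=5 C=7): Tm = 64.9 + 41·(12 − 16.4)/21 = 56.3°C ✓; GC 12/21 = 57.1%, outside 43.2–53.8% ✗; longest run = 2 ✓ — fails.
P2 (23 nt, A=6 T=7 G=5 C=5): Tm = 64.9 + 41·(10 − 16.4)/23 = 53.5°C ✓; GC 10/23 = 43.5% ✓; longest run = 2 ✓ — passes.
P3 (23 nt, A=7 T=1 G=7 C=8): Tm = 64.9 + 41·(15 − 16.4)/23 = 62.4°C, outside 51.5–62.0°C ✗; GC 15/23 = 65.2%, outside 43.2–53.8% ✗; longest run = 3 ✓ — fails.
P4 (22 nt, A=6 T=5 G=6 C=5): Tm = 64.9 + 41·(11 − 16.4)/22 = 54.8°C ✓; GC 11/22 = 50.0% ✓; longest run = 2 ✓ — passes.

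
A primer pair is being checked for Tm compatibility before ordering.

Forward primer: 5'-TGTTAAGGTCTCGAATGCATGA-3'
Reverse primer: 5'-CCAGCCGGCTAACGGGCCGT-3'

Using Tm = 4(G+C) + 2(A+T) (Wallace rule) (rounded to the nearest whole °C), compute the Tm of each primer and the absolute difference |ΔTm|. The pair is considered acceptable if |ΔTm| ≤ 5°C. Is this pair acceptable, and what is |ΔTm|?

Forward: A=6 T=7 G=6 C=3 → Tm = 2·13 + 4·9 = 62°C.
Reverse: A=3 T=2 G=7 C=8 → Tm = 2·5 + 4·15 = 70°C.
|ΔTm| = |62 − 70| = 8°C, > 5°C.

|ΔTm| = 8°C; the pair is not acceptable.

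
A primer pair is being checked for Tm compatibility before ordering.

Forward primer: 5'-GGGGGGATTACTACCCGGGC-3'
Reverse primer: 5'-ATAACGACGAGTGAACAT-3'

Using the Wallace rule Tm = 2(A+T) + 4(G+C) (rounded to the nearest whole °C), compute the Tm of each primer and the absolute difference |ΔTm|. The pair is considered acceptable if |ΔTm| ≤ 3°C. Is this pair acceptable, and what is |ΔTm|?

Forward: A=3 T=3 G=9 C=5 → Tm = 2·6 + 4·14 = 68°C.
Reverse: A=8 T=3 G=4 C=3 → Tm = 2·11 + 4·7 = 50°C.
|ΔTm| = |68 − 50| = 18°C, > 3°C.

|ΔTm| = 18°C; the pair is not acceptable.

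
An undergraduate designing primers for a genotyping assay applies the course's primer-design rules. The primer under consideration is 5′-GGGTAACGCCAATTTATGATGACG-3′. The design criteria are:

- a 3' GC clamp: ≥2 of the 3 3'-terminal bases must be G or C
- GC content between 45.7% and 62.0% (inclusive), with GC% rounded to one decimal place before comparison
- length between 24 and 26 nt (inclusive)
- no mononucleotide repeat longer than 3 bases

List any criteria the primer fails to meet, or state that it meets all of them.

Base counts: A=7, T=6, G=7, C=4 (length 24).
GC clamp: 3' end ACG has 2 G/C ✓
GC content: GC 11/24 = 45.8% ✓
length: length 24 ✓
homopolymer run: longest run = 3 ✓

Meets all criteria.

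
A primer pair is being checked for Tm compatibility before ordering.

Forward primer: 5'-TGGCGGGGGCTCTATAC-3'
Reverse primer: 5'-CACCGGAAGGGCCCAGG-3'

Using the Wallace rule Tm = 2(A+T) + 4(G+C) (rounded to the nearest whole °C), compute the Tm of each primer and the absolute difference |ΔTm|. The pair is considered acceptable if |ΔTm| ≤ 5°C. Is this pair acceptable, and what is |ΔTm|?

Forward: A=2 T=4 G=7 C=4 → Tm = 2·6 + 4·11 = 56°C.
Reverse: A=4 T=0 G=7 C=6 → Tm = 2·4 + 4·13 = 60°C.
|ΔTm| = |56 − 60| = 4°C, ≤ 5°C.

|ΔTm| = 4°C; the pair is acceptable.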